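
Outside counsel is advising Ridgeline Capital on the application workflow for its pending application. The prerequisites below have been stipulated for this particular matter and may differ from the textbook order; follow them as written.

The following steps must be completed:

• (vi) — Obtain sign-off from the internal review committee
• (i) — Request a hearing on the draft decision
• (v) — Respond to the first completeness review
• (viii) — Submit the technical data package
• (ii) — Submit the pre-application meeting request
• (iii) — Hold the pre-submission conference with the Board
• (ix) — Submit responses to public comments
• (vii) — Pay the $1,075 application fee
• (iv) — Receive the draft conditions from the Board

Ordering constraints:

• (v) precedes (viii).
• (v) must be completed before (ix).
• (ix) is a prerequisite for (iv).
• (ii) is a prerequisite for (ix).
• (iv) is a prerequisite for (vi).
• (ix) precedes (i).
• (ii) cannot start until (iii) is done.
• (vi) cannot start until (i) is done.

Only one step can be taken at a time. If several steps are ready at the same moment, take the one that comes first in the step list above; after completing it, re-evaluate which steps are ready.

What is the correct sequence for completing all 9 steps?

(v) (viii) (iii) (ii) (ix) (i) (vii) (iv) (vi)

Nothing is required for (v), (iii) and (vii). (v) is listed earlier → (v) first.
(viii), (iii) and (vii) are all available; (viii) is listed earlier → (viii).
Ready: (iii) and (vii). (iii) is listed earlier → (iii).
(ii) now also ready, so the ready set is {(ii), (vii)}; (ii) is listed earlier → (ii).
Now (ix) and (vii) have their prerequisites met. (ix) is listed earlier, so (ix) next.
(i) and (iv) now also ready, so the ready set is {(i), (vii), (iv)}; (i) is listed earlier → (i).
(vii) and (iv) are both available; (vii) is listed earlier → (vii).
That leaves (iv) as the only ready step → (iv).
Next only (vi) has its prerequisites met → (vi).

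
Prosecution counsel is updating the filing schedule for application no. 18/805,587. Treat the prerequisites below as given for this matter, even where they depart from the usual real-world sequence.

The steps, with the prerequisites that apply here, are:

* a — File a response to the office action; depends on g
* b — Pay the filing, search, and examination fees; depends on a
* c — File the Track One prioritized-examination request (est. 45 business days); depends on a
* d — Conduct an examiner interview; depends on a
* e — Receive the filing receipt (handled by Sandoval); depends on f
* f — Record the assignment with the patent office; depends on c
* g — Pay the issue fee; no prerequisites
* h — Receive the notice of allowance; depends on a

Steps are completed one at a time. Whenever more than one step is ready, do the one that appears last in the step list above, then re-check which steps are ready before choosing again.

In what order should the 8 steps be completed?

g is the only step with nothing outstanding, so it goes first.
Next only a has its prerequisites met → a.
h, d, c and b are all available; h is listed later → h.
Now d, c and b have their prerequisites met. d is listed later, so d next.
Ready: c and b. c is listed later → c.
f now also ready, so the ready set is {f, b}; f is listed later → f.
e now also ready, so the ready set is {e, b}; e is listed later → e.
b is the only step now ready → b.

g, a, h, d, c, f, e, b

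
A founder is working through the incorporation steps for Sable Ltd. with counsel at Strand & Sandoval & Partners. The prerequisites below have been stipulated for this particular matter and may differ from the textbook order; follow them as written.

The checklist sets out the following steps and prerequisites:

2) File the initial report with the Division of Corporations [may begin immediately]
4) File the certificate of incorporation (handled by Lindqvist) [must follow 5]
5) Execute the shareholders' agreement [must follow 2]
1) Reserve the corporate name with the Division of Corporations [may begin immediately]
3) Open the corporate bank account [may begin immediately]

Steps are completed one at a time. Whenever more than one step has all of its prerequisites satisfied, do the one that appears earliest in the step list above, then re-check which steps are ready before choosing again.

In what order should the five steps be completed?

Nothing is required for 2, 1 and 3. 2 is listed earlier → 2 first.
5 now also ready, so the ready set is {5, 1, 3}; 5 is listed earlier → 5.
4, 1 and 3 are all available; 4 is listed earlier → 4.
Now 1 and 3 have their prerequisites met. 1 is listed earlier, so 1 next.
Next only 3 has its prerequisites met → 3.

2, 5, 4, 1, 3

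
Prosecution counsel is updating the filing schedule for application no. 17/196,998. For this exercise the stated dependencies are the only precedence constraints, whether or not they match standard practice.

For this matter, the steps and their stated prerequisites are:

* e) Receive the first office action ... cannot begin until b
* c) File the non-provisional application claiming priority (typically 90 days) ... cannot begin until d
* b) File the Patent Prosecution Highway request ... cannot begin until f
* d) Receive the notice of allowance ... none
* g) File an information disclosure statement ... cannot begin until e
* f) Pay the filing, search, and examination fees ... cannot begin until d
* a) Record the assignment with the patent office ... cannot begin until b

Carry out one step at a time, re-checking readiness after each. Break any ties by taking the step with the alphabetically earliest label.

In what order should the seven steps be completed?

d has no prerequisites → d first.
c and f are both available; c has the earlier label → c.
That leaves f as the only ready step → f.
b is the only step now ready → b.
Now a and e have their prerequisites met. a has the earlier label, so a next.
e needed b, now all done → e.
Next only g has its prerequisites met → g.

d, c, f, b, a, e, g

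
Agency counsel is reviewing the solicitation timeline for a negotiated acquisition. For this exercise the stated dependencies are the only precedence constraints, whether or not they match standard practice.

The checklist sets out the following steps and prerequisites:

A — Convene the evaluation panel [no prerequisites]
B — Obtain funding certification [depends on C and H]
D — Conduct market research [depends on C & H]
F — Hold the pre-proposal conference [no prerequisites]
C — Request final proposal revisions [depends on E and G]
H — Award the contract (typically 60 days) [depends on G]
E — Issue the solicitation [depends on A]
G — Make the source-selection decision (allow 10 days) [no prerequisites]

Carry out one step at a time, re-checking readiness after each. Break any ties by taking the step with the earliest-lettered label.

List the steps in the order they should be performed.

Nothing is required for A, F and G. A has the earlier label → A first.
Ready: E, F and G. E has the earlier label → E.
F and G are both available; F has the earlier label → F.
Next only G has its prerequisites met → G.
C and H are both available; C has the earlier label → C.
H needed G, now all done → H.
B and D are both available; B has the earlier label → B.
D needed C and H, now all done → D.

A, E, F, G, C, H, B, D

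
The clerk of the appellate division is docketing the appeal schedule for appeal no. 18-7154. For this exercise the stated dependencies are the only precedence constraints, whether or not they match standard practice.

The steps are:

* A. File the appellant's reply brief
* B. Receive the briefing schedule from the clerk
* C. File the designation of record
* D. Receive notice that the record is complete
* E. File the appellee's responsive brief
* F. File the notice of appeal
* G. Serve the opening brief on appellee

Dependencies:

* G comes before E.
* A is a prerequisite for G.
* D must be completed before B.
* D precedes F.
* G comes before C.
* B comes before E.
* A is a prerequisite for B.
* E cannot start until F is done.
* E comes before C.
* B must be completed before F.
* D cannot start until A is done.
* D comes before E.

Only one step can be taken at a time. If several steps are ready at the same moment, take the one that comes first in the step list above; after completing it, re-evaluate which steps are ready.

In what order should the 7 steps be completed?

A → D → B → F → G → E → C

A is the only step with nothing outstanding, so it goes first.
Ready: D and G. D is listed earlier → D.
Ready: B and G. B is listed earlier → B.
F now also ready, so the ready set is {F, G}; F is listed earlier → F.
Next only G has its prerequisites met → G.
E is the only step now ready → E.
C needed E and G, now all done → C.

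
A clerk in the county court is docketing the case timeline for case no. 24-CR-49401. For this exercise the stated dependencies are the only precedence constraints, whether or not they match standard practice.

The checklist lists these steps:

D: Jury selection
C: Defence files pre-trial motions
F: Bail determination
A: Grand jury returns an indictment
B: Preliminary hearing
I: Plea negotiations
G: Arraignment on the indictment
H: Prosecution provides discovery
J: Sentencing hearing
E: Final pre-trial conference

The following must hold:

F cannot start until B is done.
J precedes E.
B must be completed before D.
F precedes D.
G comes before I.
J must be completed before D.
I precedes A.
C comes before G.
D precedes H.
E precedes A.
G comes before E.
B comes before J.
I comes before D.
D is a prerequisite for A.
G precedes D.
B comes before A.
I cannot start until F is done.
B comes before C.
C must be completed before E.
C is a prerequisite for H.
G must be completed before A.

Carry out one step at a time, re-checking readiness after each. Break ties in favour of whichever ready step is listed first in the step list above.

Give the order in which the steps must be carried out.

Only B has no prerequisites, so it is first.
C, F and J are all available; C is listed earlier → C.
G now also ready, so the ready set is {F, G, J}; F is listed earlier → F.
Ready: G and J. G is listed earlier → G.
Now I and J have their prerequisites met. I is listed earlier, so I next.
J is the only step now ready → J.
D and E are both available; D is listed earlier → D.
H and E are both available; H is listed earlier → H.
E needed C, G and J, now all done → E.
A needed D, B, I, G and E, now all done → A.

B → C → F → G → I → J → D → H → E → A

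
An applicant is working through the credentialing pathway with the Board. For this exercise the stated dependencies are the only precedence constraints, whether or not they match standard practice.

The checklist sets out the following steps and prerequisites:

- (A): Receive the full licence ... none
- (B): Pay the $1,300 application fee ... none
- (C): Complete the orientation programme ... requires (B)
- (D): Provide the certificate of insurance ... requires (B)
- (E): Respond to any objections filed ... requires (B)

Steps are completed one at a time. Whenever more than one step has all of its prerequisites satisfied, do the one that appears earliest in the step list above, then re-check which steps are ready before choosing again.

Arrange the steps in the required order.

(A) and (B) have no prerequisites; (A) is listed earlier, so (A) is first.
That leaves (B) as the only ready step → (B).
(C), (D) and (E) are all available; (C) is listed earlier → (C).
Now (D) and (E) have their prerequisites met. (D) is listed earlier, so (D) next.
That leaves (E) as the only ready step → (E).

(A) → (B) → (C) → (D) → (E)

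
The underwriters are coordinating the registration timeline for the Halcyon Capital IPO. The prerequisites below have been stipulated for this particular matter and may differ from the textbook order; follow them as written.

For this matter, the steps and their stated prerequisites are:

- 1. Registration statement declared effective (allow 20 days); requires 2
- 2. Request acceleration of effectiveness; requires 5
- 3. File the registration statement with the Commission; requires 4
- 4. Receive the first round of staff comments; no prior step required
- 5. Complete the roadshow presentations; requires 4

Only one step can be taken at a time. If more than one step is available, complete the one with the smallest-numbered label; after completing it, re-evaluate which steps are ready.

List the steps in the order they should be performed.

4 → 3 → 5 → 2 → 1

4 is the only step with nothing outstanding, so it goes first.
Now 3 and 5 have their prerequisites met. 3 has the earlier label, so 3 next.
5 needed 4, now all done → 5.
2 needed 5, now all done → 2.
That leaves 1 as the only ready step → 1.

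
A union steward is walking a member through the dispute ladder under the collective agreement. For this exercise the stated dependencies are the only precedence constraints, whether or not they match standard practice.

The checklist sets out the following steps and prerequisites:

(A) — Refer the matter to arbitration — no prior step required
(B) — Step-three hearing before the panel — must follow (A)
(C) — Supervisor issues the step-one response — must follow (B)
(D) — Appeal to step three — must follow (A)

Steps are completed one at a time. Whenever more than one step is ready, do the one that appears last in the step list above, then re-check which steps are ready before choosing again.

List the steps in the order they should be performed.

(A), (D), (B), (C)

(A) has no prerequisites → (A) first.
Ready: (D) and (B). (D) is listed later → (D).
(B) needed (A), now all done → (B).
(C) needed (B), now all done → (C).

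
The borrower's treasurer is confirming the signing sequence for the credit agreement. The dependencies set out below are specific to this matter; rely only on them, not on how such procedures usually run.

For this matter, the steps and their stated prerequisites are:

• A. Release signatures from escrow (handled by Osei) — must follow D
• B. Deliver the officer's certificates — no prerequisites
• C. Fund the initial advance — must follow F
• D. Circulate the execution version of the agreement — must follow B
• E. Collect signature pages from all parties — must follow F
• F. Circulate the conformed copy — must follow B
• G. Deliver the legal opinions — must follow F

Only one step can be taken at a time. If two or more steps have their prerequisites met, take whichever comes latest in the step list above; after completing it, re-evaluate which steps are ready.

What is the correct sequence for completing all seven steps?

B is the only step with nothing outstanding, so it goes first.
F and D are both available; F is listed later → F.
G, E, D and C are all available; G is listed later → G.
Ready: E, D and C. E is listed later → E.
Ready: D and C. D is listed later → D.
C and A are both available; C is listed later → C.
That leaves A as the only ready step → A.

B → F → G → E → D → C → A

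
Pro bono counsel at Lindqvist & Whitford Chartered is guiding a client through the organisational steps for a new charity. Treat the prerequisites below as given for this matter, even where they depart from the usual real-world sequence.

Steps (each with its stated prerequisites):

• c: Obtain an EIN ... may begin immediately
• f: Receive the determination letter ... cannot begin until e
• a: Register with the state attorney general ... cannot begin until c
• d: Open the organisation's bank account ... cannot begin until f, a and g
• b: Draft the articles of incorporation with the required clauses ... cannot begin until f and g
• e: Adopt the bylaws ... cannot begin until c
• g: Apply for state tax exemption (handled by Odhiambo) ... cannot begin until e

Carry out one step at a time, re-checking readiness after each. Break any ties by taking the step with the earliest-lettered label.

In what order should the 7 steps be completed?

Only c has no prerequisites, so it is first.
Now a and e have their prerequisites met. a has the earlier label, so a next.
e needed c, now all done → e.
Ready: f and g. f has the earlier label → f.
g is the only step now ready → g.
b and d are both available; b has the earlier label → b.
d is the only step now ready → d.

c a e f g b d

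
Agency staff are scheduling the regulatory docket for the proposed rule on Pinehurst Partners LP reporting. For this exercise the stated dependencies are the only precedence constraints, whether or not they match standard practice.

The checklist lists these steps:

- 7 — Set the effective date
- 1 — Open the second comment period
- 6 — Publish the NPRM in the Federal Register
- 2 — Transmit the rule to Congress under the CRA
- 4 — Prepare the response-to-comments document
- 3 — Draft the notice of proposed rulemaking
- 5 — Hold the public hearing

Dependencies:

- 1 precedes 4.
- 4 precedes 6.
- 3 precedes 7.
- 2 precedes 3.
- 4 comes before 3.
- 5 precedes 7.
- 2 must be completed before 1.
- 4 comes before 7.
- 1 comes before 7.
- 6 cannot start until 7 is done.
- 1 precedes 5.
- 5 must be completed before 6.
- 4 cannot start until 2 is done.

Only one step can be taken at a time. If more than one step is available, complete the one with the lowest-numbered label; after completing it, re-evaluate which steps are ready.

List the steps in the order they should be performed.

2 has no prerequisites → 2 first.
1 needed 2, now all done → 1.
Now 4 and 5 have their prerequisites met. 4 has the earlier label, so 4 next.
Ready: 3 and 5. 3 has the earlier label → 3.
5 is the only step now ready → 5.
7 needed 1, 3, 4 and 5, now all done → 7.
6 is the only step now ready → 6.

2 1 4 3 5 7 6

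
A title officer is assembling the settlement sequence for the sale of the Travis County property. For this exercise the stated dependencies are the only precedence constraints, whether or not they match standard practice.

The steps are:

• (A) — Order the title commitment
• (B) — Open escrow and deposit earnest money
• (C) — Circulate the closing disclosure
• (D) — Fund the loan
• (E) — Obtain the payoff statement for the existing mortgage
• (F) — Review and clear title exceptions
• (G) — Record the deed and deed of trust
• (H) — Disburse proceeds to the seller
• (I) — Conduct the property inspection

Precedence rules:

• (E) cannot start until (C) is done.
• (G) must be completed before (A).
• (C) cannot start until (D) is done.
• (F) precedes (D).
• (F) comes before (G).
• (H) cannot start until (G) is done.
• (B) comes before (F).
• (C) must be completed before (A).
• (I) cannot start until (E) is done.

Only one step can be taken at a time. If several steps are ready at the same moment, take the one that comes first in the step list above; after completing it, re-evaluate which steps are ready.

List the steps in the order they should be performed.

(B) is the only step with nothing outstanding, so it goes first.
(F) is the only step now ready → (F).
(D) and (G) are both available; (D) is listed earlier → (D).
(C) now also ready, so the ready set is {(C), (G)}; (C) is listed earlier → (C).
Ready: (E) and (G). (E) is listed earlier → (E).
Now (G) and (I) have their prerequisites met. (G) is listed earlier, so (G) next.
Now (A), (H) and (I) have their prerequisites met. (A) is listed earlier, so (A) next.
Now (H) and (I) have their prerequisites met. (H) is listed earlier, so (H) next.
That leaves (I) as the only ready step → (I).

(B) (F) (D) (C) (E) (G) (A) (H) (I)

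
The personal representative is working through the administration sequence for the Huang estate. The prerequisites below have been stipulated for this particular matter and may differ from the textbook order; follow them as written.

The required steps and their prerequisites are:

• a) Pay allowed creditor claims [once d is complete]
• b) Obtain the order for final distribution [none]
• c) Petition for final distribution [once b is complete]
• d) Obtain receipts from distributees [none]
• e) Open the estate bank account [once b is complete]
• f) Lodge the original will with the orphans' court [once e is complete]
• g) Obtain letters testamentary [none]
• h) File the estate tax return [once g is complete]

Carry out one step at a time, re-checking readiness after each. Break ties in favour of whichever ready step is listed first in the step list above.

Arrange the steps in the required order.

b, c, d, a, e, f, g, h

b, d and g have no prerequisites; b is listed earlier, so b is first.
c and e now also ready, so the ready set is {c, d, e, g}; c is listed earlier → c.
Now d, e and g have their prerequisites met. d is listed earlier, so d next.
a now also ready, so the ready set is {a, e, g}; a is listed earlier → a.
e and g are both available; e is listed earlier → e.
f and g are both available; f is listed earlier → f.
g is the only step now ready → g.
Next only h has its prerequisites met → h.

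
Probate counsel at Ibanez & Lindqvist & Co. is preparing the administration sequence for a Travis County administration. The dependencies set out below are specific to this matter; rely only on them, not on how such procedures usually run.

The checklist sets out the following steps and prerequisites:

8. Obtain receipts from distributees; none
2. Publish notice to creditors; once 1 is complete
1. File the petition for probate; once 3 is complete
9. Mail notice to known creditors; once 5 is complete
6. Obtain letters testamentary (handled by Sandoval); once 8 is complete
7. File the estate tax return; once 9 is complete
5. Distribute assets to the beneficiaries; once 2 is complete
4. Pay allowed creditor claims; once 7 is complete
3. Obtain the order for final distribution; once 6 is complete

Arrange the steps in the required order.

8, 6, 3, 1, 2, 5, 9, 7, 4

8 is the only step with nothing outstanding, so it goes first.
6 needed 8, now all done → 6.
3 needed 6, now all done → 3.
1 needed 3, now all done → 1.
That leaves 2 as the only ready step → 2.
That leaves 5 as the only ready step → 5.
9 is the only step now ready → 9.
Next only 7 has its prerequisites met → 7.
4 needed 7, now all done → 4.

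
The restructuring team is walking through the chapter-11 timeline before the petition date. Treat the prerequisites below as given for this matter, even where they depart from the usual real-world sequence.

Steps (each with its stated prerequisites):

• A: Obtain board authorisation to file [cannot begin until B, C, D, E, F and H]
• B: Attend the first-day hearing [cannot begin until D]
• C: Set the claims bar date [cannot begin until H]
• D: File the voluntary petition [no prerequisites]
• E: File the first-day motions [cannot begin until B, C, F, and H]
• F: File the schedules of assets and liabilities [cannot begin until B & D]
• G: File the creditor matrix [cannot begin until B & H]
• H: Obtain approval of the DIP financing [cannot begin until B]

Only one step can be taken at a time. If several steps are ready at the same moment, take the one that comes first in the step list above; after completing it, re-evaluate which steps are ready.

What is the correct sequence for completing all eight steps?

D, B, F, H, C, E, A, G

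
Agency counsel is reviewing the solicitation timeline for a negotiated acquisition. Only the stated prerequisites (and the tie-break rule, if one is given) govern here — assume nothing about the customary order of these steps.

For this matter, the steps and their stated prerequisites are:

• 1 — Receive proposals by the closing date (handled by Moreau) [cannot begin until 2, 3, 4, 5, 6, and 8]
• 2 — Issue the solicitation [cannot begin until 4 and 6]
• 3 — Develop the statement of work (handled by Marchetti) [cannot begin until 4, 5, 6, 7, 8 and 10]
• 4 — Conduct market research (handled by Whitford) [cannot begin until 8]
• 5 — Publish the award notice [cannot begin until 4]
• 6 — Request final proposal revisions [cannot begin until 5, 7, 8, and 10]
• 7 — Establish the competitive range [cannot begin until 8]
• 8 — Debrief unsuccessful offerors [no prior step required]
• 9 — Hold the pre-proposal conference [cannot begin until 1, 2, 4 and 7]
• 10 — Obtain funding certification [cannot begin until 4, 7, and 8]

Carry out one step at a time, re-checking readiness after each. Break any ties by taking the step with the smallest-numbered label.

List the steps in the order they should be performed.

8 is the only step with nothing outstanding, so it goes first.
Now 4 and 7 have their prerequisites met. 4 has the earlier label, so 4 next.
5 now also ready, so the ready set is {5, 7}; 5 has the earlier label → 5.
7 is the only step now ready → 7.
10 needed 4, 7 and 8, now all done → 10.
Next only 6 has its prerequisites met → 6.
Ready: 2 and 3. 2 has the earlier label → 2.
Next only 3 has its prerequisites met → 3.
That leaves 1 as the only ready step → 1.
9 needed 1, 2, 4 and 7, now all done → 9.

8, 4, 5, 7, 10, 6, 2, 3, 1, 9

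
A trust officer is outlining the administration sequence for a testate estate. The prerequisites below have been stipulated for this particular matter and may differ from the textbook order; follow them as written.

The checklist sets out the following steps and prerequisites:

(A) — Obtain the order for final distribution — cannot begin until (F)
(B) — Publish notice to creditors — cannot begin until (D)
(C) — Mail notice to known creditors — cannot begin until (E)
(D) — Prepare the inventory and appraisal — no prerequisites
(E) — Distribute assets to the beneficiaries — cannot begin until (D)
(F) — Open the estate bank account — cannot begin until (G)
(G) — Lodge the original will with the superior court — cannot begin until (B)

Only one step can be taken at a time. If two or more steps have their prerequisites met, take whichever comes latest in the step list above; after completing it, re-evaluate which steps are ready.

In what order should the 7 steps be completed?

(D) → (E) → (C) → (B) → (G) → (F) → (A)

(D) is the only step with nothing outstanding, so it goes first.
(E) and (B) are both available; (E) is listed later → (E).
(C) and (B) are both available; (C) is listed later → (C).
(B) needed (D), now all done → (B).
Next only (G) has its prerequisites met → (G).
That leaves (F) as the only ready step → (F).
That leaves (A) as the only ready step → (A).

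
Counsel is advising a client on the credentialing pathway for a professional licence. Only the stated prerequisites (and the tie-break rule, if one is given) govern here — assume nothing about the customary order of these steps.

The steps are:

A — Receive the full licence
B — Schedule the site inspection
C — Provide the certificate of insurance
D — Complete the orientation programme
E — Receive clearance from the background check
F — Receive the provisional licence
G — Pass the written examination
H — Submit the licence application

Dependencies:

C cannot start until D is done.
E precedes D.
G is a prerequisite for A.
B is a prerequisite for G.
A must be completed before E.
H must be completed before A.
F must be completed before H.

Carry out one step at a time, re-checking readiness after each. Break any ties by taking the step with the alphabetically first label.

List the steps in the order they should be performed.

B and F have no prerequisites; B has the earlier label, so B is first.
Now F and G have their prerequisites met. F has the earlier label, so F next.
H now also ready, so the ready set is {G, H}; G has the earlier label → G.
That leaves H as the only ready step → H.
A is the only step now ready → A.
That leaves E as the only ready step → E.
D needed E, now all done → D.
C needed D, now all done → C.

B F G H A E D C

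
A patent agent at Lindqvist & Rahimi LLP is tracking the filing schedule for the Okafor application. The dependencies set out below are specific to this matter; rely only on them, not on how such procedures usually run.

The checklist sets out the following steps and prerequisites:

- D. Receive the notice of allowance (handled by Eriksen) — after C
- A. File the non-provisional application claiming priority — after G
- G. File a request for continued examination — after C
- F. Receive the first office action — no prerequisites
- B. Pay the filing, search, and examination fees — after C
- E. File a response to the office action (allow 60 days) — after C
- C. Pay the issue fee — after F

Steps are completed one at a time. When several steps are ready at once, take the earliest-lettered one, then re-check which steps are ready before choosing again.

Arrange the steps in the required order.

F has no prerequisites → F first.
C is the only step now ready → C.
B, D, E and G are all available; B has the earlier label → B.
Now D, E and G have their prerequisites met. D has the earlier label, so D next.
E and G are both available; E has the earlier label → E.
G needed C, now all done → G.
That leaves A as the only ready step → A.

F, C, B, D, E, G, A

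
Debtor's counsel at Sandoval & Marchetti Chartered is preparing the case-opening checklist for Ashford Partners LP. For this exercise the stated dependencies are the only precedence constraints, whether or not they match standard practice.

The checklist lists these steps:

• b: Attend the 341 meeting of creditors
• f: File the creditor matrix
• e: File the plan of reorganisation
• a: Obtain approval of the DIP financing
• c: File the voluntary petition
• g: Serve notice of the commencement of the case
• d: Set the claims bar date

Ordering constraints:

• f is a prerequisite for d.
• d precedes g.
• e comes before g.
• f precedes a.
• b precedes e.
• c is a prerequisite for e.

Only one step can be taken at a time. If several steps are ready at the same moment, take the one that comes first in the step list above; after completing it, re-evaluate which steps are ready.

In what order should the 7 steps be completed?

b → f → a → c → e → d → g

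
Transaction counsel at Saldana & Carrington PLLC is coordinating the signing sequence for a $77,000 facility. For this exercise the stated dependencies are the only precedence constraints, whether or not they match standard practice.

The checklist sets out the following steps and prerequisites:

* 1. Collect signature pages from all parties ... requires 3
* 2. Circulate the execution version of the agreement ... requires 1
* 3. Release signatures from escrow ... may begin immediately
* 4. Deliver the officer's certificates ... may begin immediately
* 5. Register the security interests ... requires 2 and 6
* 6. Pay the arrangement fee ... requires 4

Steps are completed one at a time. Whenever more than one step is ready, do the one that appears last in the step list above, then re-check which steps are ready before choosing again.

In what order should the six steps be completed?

4, 6, 3, 1, 2, 5

Nothing is required for 4 and 3. 4 is listed later → 4 first.
6 now also ready, so the ready set is {6, 3}; 6 is listed later → 6.
Next only 3 has its prerequisites met → 3.
1 needed 3, now all done → 1.
2 needed 1, now all done → 2.
5 needed 6 and 2, now all done → 5.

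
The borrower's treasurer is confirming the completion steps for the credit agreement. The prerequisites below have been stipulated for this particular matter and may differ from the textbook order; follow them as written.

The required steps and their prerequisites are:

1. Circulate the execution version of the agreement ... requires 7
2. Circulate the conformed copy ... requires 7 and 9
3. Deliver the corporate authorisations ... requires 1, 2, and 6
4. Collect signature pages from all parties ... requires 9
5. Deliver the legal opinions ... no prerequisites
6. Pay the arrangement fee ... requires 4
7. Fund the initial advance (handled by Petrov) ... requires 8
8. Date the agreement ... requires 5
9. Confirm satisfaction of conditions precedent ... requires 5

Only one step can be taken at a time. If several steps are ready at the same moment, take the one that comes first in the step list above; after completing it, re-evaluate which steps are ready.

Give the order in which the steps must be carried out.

5 8 7 1 9 2 4 6 3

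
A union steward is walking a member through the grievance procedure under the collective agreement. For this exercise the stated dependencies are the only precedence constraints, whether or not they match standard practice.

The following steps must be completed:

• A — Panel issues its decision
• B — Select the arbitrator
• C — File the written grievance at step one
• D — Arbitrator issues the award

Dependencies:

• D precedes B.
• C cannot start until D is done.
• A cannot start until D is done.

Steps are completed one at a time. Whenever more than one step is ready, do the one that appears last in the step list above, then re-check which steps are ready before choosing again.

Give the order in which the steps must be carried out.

D → C → B → A

D has no prerequisites → D first.
Now C, B and A have their prerequisites met. C is listed later, so C next.
Now B and A have their prerequisites met. B is listed later, so B next.
A is the only step now ready → A.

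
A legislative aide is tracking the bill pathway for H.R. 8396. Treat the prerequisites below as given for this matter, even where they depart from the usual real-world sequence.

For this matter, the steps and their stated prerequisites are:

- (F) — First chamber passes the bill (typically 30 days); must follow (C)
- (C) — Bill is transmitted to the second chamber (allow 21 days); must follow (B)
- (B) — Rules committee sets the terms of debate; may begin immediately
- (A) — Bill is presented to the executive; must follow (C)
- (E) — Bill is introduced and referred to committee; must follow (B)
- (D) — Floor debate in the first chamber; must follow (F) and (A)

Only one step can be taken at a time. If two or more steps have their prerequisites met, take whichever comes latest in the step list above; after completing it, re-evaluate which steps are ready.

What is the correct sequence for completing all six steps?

Only (B) has no prerequisites, so it is first.
Ready: (E) and (C). (E) is listed later → (E).
(C) is the only step now ready → (C).
Now (A) and (F) have their prerequisites met. (A) is listed later, so (A) next.
That leaves (F) as the only ready step → (F).
Next only (D) has its prerequisites met → (D).

(B) → (E) → (C) → (A) → (F) → (D)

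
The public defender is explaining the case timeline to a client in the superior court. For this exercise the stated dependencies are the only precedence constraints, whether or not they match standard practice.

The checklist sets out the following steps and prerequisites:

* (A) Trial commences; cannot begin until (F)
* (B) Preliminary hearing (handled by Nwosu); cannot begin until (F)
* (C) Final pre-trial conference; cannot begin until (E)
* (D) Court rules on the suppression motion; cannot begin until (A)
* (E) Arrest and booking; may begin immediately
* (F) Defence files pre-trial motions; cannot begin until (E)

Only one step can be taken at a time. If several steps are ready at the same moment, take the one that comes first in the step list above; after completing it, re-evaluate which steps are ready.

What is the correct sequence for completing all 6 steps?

(E) is the only step with nothing outstanding, so it goes first.
Now (C) and (F) have their prerequisites met. (C) is listed earlier, so (C) next.
Next only (F) has its prerequisites met → (F).
Now (A) and (B) have their prerequisites met. (A) is listed earlier, so (A) next.
(B) and (D) are both available; (B) is listed earlier → (B).
(D) needed (A), now all done → (D).

(E), (C), (F), (A), (B), (D)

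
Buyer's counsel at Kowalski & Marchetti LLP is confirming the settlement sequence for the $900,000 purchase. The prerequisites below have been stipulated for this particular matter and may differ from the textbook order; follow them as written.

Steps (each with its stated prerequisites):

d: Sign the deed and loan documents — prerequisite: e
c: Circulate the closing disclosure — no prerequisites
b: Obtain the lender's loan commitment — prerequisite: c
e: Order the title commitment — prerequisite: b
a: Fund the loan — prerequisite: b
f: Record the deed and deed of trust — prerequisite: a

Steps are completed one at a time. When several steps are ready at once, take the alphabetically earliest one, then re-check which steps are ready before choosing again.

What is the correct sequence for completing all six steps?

c, b, a, e, d, f

c is the only step with nothing outstanding, so it goes first.
b is the only step now ready → b.
a and e are both available; a has the earlier label → a.
e and f are both available; e has the earlier label → e.
d now also ready, so the ready set is {d, f}; d has the earlier label → d.
That leaves f as the only ready step → f.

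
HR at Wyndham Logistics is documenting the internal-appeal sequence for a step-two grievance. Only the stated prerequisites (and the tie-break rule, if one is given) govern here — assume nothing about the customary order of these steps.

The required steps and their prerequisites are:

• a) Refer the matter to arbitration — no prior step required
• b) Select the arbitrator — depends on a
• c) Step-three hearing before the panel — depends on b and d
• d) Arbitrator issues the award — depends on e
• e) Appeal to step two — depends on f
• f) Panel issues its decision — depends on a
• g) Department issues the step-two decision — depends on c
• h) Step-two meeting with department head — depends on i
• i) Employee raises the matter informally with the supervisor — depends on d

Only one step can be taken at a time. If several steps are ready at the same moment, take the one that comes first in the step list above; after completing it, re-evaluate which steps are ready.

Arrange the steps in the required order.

a has no prerequisites → a first.
Ready: b and f. b is listed earlier → b.
f needed a, now all done → f.
That leaves e as the only ready step → e.
Next only d has its prerequisites met → d.
Now c and i have their prerequisites met. c is listed earlier, so c next.
g now also ready, so the ready set is {g, i}; g is listed earlier → g.
i needed d, now all done → i.
h is the only step now ready → h.

a → b → f → e → d → c → g → i → h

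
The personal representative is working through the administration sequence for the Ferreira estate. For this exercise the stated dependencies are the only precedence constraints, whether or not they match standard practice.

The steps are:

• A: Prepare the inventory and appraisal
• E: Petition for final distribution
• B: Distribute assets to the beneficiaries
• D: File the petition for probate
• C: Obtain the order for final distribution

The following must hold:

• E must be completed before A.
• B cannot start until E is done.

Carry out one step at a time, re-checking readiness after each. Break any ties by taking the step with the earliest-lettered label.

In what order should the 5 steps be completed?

Nothing is required for C, D and E. C has the earlier label → C first.
D and E are both available; D has the earlier label → D.
E is the only step now ready → E.
Ready: A and B. A has the earlier label → A.
B needed E, now all done → B.

C → D → E → A → B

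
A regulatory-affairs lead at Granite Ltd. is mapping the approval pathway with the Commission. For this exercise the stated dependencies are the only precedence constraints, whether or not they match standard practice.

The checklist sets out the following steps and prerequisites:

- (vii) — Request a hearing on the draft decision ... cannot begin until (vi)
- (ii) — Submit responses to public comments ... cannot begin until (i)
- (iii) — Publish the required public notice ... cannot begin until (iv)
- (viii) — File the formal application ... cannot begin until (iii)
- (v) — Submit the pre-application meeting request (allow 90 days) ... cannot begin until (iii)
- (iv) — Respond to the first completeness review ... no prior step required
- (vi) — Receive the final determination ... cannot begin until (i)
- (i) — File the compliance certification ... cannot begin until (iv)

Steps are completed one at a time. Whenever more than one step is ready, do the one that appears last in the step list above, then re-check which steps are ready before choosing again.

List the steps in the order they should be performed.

(iv) has no prerequisites → (iv) first.
Now (i) and (iii) have their prerequisites met. (i) is listed later, so (i) next.
(vi), (iii) and (ii) are all available; (vi) is listed later → (vi).
(vii) now also ready, so the ready set is {(iii), (ii), (vii)}; (iii) is listed later → (iii).
Ready: (v), (viii), (ii) and (vii). (v) is listed later → (v).
Ready: (viii), (ii) and (vii). (viii) is listed later → (viii).
Ready: (ii) and (vii). (ii) is listed later → (ii).
(vii) is the only step now ready → (vii).

(iv), (i), (vi), (iii), (v), (viii), (ii), (vii)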